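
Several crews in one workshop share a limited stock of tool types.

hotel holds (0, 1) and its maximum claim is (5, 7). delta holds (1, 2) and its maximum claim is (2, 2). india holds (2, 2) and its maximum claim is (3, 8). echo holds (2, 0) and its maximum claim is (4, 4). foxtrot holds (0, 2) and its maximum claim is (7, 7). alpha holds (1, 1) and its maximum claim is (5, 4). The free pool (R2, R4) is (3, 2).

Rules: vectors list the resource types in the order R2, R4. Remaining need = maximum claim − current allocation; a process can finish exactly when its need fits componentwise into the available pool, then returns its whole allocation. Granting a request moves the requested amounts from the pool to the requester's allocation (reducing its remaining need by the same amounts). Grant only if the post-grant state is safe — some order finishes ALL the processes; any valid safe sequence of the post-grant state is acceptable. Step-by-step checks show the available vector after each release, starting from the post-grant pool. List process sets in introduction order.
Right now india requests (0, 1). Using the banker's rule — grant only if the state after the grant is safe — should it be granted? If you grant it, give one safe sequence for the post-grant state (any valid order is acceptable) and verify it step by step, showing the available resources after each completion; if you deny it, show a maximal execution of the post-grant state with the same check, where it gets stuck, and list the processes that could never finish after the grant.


DENY. Granting would leave the state unsafe.
Key observation: after delta, alpha, echo complete, (7, 4) is the best the pool ever gets, yet each leftover process wants more R4.
After a pretend grant, a maximal execution: delta, alpha, echo — then nothing else fits. Check, step by step:
  pool = (3, 1)
  delta needs (1, 0) <= (3, 1) -> finishes; pool += (1, 2) = (4, 3)
  alpha needs (4, 3) <= (4, 3) -> finishes; pool += (1, 1) = (5, 4)
  echo needs (2, 4) <= (5, 4) -> finishes; pool += (2, 0) = (7, 4)
  hotel still needs (5, 6) but only (7, 4) is free — short on R4
  india still needs (1, 5) but only (7, 4) is free — short on R4
  foxtrot still needs (7, 5) but only (7, 4) is free — short on R4
Processes that could never finish after the grant: hotel, india and foxtrot.


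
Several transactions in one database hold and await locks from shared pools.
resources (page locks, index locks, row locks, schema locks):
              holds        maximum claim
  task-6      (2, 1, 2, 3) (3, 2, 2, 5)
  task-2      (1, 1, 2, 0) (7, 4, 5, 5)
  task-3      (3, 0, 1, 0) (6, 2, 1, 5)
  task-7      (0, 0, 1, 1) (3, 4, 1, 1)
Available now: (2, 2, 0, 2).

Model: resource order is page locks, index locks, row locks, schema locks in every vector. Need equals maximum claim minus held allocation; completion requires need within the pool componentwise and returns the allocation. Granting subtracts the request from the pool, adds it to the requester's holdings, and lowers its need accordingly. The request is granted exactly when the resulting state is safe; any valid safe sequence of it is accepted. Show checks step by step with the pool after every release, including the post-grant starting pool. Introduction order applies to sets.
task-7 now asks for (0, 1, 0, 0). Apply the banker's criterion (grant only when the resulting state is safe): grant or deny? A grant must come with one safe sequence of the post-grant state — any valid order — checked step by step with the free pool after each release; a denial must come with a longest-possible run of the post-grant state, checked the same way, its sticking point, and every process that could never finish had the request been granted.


DENY: after the grant no complete ordering would exist.
Key observation: no order helps: past task-6, task-3, the free pool tops out at (7, 2, 3, 5), below what each blocked process needs in index locks.
Pretend the grant happened; the run task-6, task-3 goes as far as possible. Check, step by step:
  pool = (2, 1, 0, 2)
  run task-6 (needs (1, 1, 0, 2), free (2, 1, 0, 2)); after release of (2, 1, 2, 3) the pool is (4, 2, 2, 5)
  run task-3 (needs (3, 2, 0, 5), free (4, 2, 2, 5)); after release of (3, 0, 1, 0) the pool is (7, 2, 3, 5)
  task-2 still needs (6, 3, 3, 5) but only (7, 2, 3, 5) is free — short on index locks
  task-7 still needs (3, 3, 0, 0) but only (7, 2, 3, 5) is free — short on index locks
Post-grant, the permanently blocked set is task-2 and task-7.


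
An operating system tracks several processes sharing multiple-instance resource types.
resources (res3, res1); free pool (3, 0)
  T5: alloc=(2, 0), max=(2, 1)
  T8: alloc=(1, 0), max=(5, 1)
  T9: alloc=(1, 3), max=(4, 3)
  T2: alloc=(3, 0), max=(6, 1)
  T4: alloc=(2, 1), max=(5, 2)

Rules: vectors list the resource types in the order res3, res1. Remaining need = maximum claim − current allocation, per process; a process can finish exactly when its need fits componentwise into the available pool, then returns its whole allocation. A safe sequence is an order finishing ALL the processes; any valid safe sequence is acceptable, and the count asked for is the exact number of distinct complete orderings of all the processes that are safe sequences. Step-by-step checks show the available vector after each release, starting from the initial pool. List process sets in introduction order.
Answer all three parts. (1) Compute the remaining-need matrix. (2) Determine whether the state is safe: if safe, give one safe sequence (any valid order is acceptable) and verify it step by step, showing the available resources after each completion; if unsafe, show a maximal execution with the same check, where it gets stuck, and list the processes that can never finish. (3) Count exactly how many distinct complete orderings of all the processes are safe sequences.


(1) Need matrix, components ordered res3, res1:
  T5: (0, 1)
  T8: (4, 1)
  T9: (3, 0)
  T2: (3, 1)
  T4: (3, 1)
(2) The state is SAFE; one workable sequence: T9, T4, T2, T8, T5.
Key observation: the order's first zero-slack moment is T9 ((3, 0) needed, (3, 0) free — a requested resource with nothing to spare).
Verifying each step:
  pool = (3, 0)
  run T9 (needs (3, 0), free (3, 0)); after release of (1, 3) the pool is (4, 3)
  run T4 (needs (3, 1), free (4, 3)); after release of (2, 1) the pool is (6, 4)
  run T2 (needs (3, 1), free (6, 4)); after release of (3, 0) the pool is (9, 4)
  run T8 (needs (4, 1), free (9, 4)); after release of (1, 0) the pool is (10, 4)
  run T5 (needs (0, 1), free (10, 4)); after release of (2, 0) the pool is (12, 4)
(3) The exact count: 24 of the possible complete orderings are safe sequences.


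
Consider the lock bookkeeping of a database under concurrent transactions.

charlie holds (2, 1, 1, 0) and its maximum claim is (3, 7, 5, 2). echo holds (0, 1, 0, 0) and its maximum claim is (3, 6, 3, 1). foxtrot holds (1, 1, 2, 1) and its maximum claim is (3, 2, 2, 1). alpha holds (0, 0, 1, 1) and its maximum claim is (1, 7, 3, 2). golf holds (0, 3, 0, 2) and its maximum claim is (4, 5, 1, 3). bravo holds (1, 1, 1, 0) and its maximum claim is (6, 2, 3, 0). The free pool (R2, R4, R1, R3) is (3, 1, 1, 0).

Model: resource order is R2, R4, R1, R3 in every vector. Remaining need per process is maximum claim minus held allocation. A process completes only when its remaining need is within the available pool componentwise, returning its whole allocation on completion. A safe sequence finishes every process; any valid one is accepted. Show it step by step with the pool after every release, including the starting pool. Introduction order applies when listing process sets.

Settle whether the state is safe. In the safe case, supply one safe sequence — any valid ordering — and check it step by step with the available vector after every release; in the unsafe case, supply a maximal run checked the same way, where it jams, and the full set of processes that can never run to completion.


UNSAFE — no complete ordering exists.
Key observation: after foxtrot, golf, echo the pool peaks at (4, 6, 3, 3), and each blocked process is short somewhere: charlie on R1; alpha on R4; bravo on R2.
The run foxtrot, golf, echo cannot be extended any further. Check, step by step:
  pool = (3, 1, 1, 0)
  foxtrot needs (2, 1, 0, 0) <= (3, 1, 1, 0) -> finishes; pool += (1, 1, 2, 1) = (4, 2, 3, 1)
  golf needs (4, 2, 1, 1) <= (4, 2, 3, 1) -> finishes; pool += (0, 3, 0, 2) = (4, 5, 3, 3)
  echo needs (3, 5, 3, 1) <= (4, 5, 3, 3) -> finishes; pool += (0, 1, 0, 0) = (4, 6, 3, 3)
  blocked: charlie wants (1, 6, 4, 2), pool (4, 6, 3, 3) — not enough R1
  blocked: alpha wants (1, 7, 2, 1), pool (4, 6, 3, 3) — not enough R4
  blocked: bravo wants (5, 1, 2, 0), pool (4, 6, 3, 3) — not enough R2
Permanently blocked: charlie, alpha and bravo.


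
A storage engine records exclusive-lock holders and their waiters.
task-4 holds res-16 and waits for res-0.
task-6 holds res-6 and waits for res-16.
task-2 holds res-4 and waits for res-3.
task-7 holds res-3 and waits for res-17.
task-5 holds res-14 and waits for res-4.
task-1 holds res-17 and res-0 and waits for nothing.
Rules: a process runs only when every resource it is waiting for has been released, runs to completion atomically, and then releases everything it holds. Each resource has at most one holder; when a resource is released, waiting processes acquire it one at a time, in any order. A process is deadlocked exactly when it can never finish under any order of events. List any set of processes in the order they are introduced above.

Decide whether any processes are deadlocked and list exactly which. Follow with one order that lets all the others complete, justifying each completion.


Nothing here is deadlocked.
Key observation: although several processes wait, no cycle exists — each chain bottoms out at a free runner.
A valid finishing order for the others: task-1, task-7, task-4, task-2, task-6, task-5.
Check, step by step:
  run task-1 (it waits on nothing); releases res-17 and res-0
  task-7: everything it awaited (res-17) is free; runs, freeing res-3
  task-4: everything it awaited (res-0) is free; runs, freeing res-16
  task-2: everything it awaited (res-3) is free; runs, freeing res-4
  task-6: everything it awaited (res-16) is free; runs, freeing res-6
  task-5: everything it awaited (res-4) is free; runs, freeing res-14


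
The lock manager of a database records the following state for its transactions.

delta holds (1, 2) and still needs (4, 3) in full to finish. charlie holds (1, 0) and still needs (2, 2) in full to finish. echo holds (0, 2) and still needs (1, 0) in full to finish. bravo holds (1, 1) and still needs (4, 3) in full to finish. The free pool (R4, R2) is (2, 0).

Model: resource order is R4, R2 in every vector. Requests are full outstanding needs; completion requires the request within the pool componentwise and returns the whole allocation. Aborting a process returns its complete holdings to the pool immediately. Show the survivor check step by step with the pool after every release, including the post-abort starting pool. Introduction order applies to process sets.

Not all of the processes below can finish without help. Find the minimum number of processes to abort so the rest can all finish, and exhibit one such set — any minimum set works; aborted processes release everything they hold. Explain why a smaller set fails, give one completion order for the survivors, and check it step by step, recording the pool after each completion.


Minimum abort set: delta.
Key observation: bravo could never have finished before the abort; with (1, 2) returned by delta, it fits at step 3.
Why nothing smaller works: aborting no one leaves the state deadlocked as given.
The survivors complete as echo, charlie, bravo. Verifying each step (starting from the post-abort pool):
  pool = (3, 2)
  echo needs (1, 0) <= (3, 2) -> finishes; pool += (0, 2) = (3, 4)
  charlie needs (2, 2) <= (3, 4) -> finishes; pool += (1, 0) = (4, 4)
  bravo needs (4, 3) <= (4, 4) -> finishes; pool += (1, 1) = (5, 5)


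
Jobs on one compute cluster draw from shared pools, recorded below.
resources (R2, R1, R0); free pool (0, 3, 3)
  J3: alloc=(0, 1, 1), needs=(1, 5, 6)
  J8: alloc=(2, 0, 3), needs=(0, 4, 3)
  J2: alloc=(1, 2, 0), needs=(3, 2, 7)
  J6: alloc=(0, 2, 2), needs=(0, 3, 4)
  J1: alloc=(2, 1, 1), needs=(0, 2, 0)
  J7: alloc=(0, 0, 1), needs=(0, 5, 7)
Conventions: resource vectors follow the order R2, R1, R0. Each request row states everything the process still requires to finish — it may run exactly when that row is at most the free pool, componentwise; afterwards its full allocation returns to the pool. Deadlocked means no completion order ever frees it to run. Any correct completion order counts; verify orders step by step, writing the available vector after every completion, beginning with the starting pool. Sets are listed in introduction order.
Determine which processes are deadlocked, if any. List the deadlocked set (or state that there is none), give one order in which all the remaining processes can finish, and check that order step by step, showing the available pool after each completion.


Nothing here is deadlocked.
Key observation: there is always a runnable process — J1 first — so the state unwinds completely.
The rest can finish in the order J1, J8, J6, J7, J2, J3. Verifying each step:
  pool = (0, 3, 3)
  run J1 (needs (0, 2, 0), free (0, 3, 3)); after release of (2, 1, 1) the pool is (2, 4, 4)
  run J8 (needs (0, 4, 3), free (2, 4, 4)); after release of (2, 0, 3) the pool is (4, 4, 7)
  run J6 (needs (0, 3, 4), free (4, 4, 7)); after release of (0, 2, 2) the pool is (4, 6, 9)
  run J7 (needs (0, 5, 7), free (4, 6, 9)); after release of (0, 0, 1) the pool is (4, 6, 10)
  run J2 (needs (3, 2, 7), free (4, 6, 10)); after release of (1, 2, 0) the pool is (5, 8, 10)
  run J3 (needs (1, 5, 6), free (5, 8, 10)); after release of (0, 1, 1) the pool is (5, 9, 11)


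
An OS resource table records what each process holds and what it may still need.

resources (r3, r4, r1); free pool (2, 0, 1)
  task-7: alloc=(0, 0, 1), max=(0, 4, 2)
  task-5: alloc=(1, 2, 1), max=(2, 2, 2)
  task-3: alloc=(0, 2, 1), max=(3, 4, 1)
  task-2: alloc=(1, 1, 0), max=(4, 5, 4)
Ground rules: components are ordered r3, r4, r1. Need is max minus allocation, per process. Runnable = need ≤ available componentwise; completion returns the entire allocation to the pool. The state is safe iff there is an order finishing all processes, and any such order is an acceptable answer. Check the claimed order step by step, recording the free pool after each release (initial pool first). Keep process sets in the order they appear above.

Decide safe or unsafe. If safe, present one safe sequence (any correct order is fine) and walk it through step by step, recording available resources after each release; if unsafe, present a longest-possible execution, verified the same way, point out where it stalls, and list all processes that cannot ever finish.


SAFE — a valid safe sequence is task-5, task-3, task-7, task-2.
Key observation: the first exact fit in this order is task-5 — it needs (1, 0, 1) with (2, 0, 1) free, meeting a requested resource to the last unit.
Check, step by step:
  pool = (2, 0, 1)
  task-5: need (1, 0, 1) fits (2, 0, 1); releases (1, 2, 1), pool now (3, 2, 2)
  task-3: need (3, 2, 0) fits (3, 2, 2); releases (0, 2, 1), pool now (3, 4, 3)
  task-7: need (0, 4, 1) fits (3, 4, 3); releases (0, 0, 1), pool now (3, 4, 4)
  task-2: need (3, 4, 4) fits (3, 4, 4); releases (1, 1, 0), pool now (4, 5, 4)


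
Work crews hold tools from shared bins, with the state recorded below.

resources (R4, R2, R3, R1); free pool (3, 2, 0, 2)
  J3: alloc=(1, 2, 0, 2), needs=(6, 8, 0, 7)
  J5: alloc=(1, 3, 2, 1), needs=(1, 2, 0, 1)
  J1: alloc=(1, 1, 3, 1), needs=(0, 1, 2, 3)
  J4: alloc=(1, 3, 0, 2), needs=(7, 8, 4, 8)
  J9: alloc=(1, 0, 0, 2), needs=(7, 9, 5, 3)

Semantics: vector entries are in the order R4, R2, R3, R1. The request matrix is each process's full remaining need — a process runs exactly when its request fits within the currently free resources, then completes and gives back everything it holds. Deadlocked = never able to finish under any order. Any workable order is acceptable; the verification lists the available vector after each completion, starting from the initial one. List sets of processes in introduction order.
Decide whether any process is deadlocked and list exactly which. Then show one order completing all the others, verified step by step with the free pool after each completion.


Deadlocked: J3, J4 and J9.
Key observation: once J5, J1 finish, the pool peaks at (5, 6, 5, 4) — and every remaining process still needs more R4 than that.
The rest can finish in the order J5, J1. Step-by-step check:
  pool = (3, 2, 0, 2)
  J5: need (1, 2, 0, 1) fits (3, 2, 0, 2); releases (1, 3, 2, 1), pool now (4, 5, 2, 3)
  J1: need (0, 1, 2, 3) fits (4, 5, 2, 3); releases (1, 1, 3, 1), pool now (5, 6, 5, 4)
None of the blocked processes ever fits:
  J3 cannot run: need (6, 8, 0, 7) vs free (5, 6, 5, 4) (insufficient R4, R2 and R1)
  J4 cannot run: need (7, 8, 4, 8) vs free (5, 6, 5, 4) (insufficient R4, R2 and R1)
  J9 cannot run: need (7, 9, 5, 3) vs free (5, 6, 5, 4) (insufficient R4 and R2)


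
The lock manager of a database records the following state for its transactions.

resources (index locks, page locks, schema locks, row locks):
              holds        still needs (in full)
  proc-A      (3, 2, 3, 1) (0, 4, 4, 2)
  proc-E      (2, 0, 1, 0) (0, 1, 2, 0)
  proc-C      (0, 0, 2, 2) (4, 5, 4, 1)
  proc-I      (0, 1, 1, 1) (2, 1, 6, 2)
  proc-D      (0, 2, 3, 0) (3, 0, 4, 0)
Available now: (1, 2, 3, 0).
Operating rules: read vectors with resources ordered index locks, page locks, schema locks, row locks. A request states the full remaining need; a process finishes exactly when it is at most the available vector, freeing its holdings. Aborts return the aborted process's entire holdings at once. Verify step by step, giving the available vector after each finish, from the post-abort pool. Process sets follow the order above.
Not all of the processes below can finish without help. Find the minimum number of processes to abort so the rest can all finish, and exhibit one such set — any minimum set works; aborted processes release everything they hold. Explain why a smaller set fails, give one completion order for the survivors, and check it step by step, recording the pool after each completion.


Minimum abort set: proc-C.
Key observation: before aborting proc-C, proc-A was permanently blocked — no order could ever run it; afterwards it completes at step 3.
Minimality: the empty abort set fails — the state is deadlocked as it stands.
One survivor order: proc-E, proc-D, proc-A, proc-I. Check, step by step (post-abort pool first):
  pool = (1, 2, 5, 2)
  proc-E: need (0, 1, 2, 0) fits (1, 2, 5, 2); releases (2, 0, 1, 0), pool now (3, 2, 6, 2)
  proc-D: need (3, 0, 4, 0) fits (3, 2, 6, 2); releases (0, 2, 3, 0), pool now (3, 4, 9, 2)
  proc-A: need (0, 4, 4, 2) fits (3, 4, 9, 2); releases (3, 2, 3, 1), pool now (6, 6, 12, 3)
  proc-I: need (2, 1, 6, 2) fits (6, 6, 12, 3); releases (0, 1, 1, 1), pool now (6, 7, 13, 4)


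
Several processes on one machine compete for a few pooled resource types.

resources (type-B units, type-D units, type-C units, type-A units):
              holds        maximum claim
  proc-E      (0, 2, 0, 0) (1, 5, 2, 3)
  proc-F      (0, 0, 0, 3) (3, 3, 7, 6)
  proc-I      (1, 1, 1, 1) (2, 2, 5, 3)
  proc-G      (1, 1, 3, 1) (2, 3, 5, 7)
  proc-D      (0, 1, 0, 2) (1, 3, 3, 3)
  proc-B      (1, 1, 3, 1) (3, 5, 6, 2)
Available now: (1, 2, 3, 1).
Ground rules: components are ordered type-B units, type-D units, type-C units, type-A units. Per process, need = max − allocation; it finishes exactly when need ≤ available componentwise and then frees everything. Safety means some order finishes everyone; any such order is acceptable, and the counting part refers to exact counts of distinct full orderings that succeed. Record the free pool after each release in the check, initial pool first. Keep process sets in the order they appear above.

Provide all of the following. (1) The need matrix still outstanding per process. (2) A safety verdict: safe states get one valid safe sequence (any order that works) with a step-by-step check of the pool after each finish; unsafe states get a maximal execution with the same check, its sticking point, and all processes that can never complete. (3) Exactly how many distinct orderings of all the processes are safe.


(1) Need matrix, components ordered type-B units, type-D units, type-C units, type-A units:
  proc-E: (1, 3, 2, 3)
  proc-F: (3, 3, 7, 3)
  proc-I: (1, 1, 4, 2)
  proc-G: (1, 2, 2, 6)
  proc-D: (1, 2, 3, 1)
  proc-B: (2, 4, 3, 1)
(2) The state is UNSAFE.
Key observation: after proc-D, proc-E the pool peaks at (1, 5, 3, 3), and each blocked process is short somewhere: proc-F on type-B units, type-C units; proc-I on type-C units; proc-G on type-A units; proc-B on type-B units.
The run proc-D, proc-E cannot be extended any further. Verifying each step:
  pool = (1, 2, 3, 1)
  run proc-D (needs (1, 2, 3, 1), free (1, 2, 3, 1)); after release of (0, 1, 0, 2) the pool is (1, 3, 3, 3)
  run proc-E (needs (1, 3, 2, 3), free (1, 3, 3, 3)); after release of (0, 2, 0, 0) the pool is (1, 5, 3, 3)
  proc-F cannot run: need (3, 3, 7, 3) vs free (1, 5, 3, 3) (insufficient type-B units and type-C units)
  proc-I cannot run: need (1, 1, 4, 2) vs free (1, 5, 3, 3) (insufficient type-C units)
  proc-G cannot run: need (1, 2, 2, 6) vs free (1, 5, 3, 3) (insufficient type-A units)
  proc-B cannot run: need (2, 4, 3, 1) vs free (1, 5, 3, 3) (insufficient type-B units)
Processes that can never finish: proc-F, proc-I, proc-G and proc-B.
(3) Precisely 0 of the possible complete orderings are safe sequences.


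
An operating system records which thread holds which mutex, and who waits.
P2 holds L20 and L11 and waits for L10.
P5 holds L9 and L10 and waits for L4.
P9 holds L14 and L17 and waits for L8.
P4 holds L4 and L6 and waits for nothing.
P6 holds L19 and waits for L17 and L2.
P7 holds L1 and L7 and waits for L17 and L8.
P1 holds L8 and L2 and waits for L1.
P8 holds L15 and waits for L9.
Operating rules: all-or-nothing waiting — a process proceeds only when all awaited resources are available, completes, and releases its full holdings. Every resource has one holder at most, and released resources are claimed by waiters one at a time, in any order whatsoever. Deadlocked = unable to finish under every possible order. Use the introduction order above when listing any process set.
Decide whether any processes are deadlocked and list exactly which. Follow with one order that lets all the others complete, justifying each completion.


Deadlocked: P9, P6, P7 and P1.
Key observation: the cycle P9 -> P1 -> P7 -> P9 can never break — each member waits on the next; P6 waits into the deadlock from upstream.
A valid finishing order for the others: P4, P5, P2, P8.
Check, step by step:
  run P4 (it waits on nothing); releases L4 and L6
  P5 waits on L4 — all released -> runs and releases L9 and L10
  P2 waits on L10 — all released -> runs and releases L20 and L11
  P8 waits on L9 — all released -> runs and releases L15


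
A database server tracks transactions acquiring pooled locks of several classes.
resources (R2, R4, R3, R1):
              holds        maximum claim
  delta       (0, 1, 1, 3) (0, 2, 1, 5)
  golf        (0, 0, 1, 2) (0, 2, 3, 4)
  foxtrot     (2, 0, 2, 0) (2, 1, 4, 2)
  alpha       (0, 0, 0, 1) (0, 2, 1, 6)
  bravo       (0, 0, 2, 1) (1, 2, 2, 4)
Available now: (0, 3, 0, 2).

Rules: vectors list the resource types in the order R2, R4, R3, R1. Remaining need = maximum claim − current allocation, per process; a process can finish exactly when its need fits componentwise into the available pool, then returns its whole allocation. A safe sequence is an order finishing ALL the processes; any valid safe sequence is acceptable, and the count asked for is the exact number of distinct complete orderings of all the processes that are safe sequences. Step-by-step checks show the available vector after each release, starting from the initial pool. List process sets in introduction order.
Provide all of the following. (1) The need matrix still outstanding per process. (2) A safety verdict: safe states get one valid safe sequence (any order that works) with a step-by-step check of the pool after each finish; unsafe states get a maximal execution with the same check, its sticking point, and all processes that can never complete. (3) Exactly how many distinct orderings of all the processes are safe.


(1) Outstanding need per process (order R2, R4, R3, R1):
  delta: (0, 1, 0, 2)
  golf: (0, 2, 2, 2)
  foxtrot: (0, 1, 2, 2)
  alpha: (0, 2, 1, 5)
  bravo: (1, 2, 0, 3)
(2) UNSAFE — no complete ordering exists.
Key observation: after delta, alpha the pool peaks at (0, 4, 1, 6), and each blocked process is short somewhere: golf on R3; foxtrot on R3; bravo on R2.
The run delta, alpha cannot be extended any further. Check, step by step:
  pool = (0, 3, 0, 2)
  delta: need (0, 1, 0, 2) fits (0, 3, 0, 2); releases (0, 1, 1, 3), pool now (0, 4, 1, 5)
  alpha: need (0, 2, 1, 5) fits (0, 4, 1, 5); releases (0, 0, 0, 1), pool now (0, 4, 1, 6)
  blocked: golf wants (0, 2, 2, 2), pool (0, 4, 1, 6) — not enough R3
  blocked: foxtrot wants (0, 1, 2, 2), pool (0, 4, 1, 6) — not enough R3
  blocked: bravo wants (1, 2, 0, 3), pool (0, 4, 1, 6) — not enough R2
Never able to finish: golf, foxtrot and bravo.
(3) Precisely 0 of the possible complete orderings are safe sequences.


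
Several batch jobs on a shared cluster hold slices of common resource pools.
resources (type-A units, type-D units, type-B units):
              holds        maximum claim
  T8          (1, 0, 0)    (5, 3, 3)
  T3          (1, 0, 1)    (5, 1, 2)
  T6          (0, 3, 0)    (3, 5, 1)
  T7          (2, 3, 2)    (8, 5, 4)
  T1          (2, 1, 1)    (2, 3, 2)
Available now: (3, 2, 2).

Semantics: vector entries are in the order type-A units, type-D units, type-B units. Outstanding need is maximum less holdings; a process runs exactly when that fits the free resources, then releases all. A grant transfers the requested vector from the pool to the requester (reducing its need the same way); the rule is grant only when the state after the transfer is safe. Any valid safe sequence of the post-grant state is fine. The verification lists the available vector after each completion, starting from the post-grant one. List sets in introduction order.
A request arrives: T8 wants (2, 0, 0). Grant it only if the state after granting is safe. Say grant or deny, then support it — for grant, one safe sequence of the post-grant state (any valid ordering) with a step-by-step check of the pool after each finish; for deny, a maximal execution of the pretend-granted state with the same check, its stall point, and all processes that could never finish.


GRANT. The post-grant state is safe; one safe sequence: T1, T8, T6, T7, T3.
Key observation: (1, 2, 2) free after granting still covers T1 first, and each release covers the next.
Verifying the post-grant state step by step:
  pool = (1, 2, 2)
  T1 needs (0, 2, 1) <= (1, 2, 2) -> finishes; pool += (2, 1, 1) = (3, 3, 3)
  T8 needs (2, 3, 3) <= (3, 3, 3) -> finishes; pool += (3, 0, 0) = (6, 3, 3)
  T6 needs (3, 2, 1) <= (6, 3, 3) -> finishes; pool += (0, 3, 0) = (6, 6, 3)
  T7 needs (6, 2, 2) <= (6, 6, 3) -> finishes; pool += (2, 3, 2) = (8, 9, 5)
  T3 needs (4, 1, 1) <= (8, 9, 5) -> finishes; pool += (1, 0, 1) = (9, 9, 6)


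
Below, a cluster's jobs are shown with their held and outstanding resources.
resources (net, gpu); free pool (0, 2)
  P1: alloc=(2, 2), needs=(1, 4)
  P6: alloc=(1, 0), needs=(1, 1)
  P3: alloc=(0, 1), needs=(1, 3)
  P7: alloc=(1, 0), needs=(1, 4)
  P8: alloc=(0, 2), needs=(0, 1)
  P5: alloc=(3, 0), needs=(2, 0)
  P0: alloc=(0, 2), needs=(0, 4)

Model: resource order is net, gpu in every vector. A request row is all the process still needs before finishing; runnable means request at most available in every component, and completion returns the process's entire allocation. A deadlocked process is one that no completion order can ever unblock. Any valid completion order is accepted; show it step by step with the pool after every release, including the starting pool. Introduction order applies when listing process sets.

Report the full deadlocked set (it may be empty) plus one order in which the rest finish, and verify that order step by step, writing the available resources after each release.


Deadlocked set: P1, P6, P3, P7 and P5.
Key observation: the pool after P8, P0 is (0, 6); every surviving request exceeds it in net, so progress ends there.
The rest can finish in the order P8, P0. Check, step by step:
  pool = (0, 2)
  run P8 (needs (0, 1), free (0, 2)); after release of (0, 2) the pool is (0, 4)
  run P0 (needs (0, 4), free (0, 4)); after release of (0, 2) the pool is (0, 6)
The stuck group stays short no matter what:
  blocked: P1 wants (1, 4), pool (0, 6) — not enough net
  blocked: P6 wants (1, 1), pool (0, 6) — not enough net
  blocked: P3 wants (1, 3), pool (0, 6) — not enough net
  blocked: P7 wants (1, 4), pool (0, 6) — not enough net
  blocked: P5 wants (2, 0), pool (0, 6) — not enough net


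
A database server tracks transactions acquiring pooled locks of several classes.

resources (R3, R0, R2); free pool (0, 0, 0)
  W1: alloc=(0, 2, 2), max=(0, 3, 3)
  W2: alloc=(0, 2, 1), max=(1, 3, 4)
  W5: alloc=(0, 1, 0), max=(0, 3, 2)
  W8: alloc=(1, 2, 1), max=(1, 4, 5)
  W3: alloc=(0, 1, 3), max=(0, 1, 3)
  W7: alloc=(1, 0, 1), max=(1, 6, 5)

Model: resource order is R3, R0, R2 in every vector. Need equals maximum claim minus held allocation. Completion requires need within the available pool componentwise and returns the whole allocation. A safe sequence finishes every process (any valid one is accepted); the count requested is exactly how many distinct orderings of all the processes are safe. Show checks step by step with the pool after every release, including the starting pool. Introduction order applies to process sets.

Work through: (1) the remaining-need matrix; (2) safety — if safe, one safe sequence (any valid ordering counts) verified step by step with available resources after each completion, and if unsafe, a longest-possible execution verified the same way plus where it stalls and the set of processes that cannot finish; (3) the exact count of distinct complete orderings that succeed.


(1) Need matrix, components ordered R3, R0, R2:
  W1: (0, 1, 1)
  W2: (1, 1, 3)
  W5: (0, 2, 2)
  W8: (0, 2, 4)
  W3: (0, 0, 0)
  W7: (0, 6, 4)
(2) The state is SAFE; one workable sequence: W3, W1, W8, W2, W7, W5.
Key observation: at W1 the run first touches a limit — (0, 1, 1) against (0, 1, 3), exact on a resource it actually requests.
Verifying each step:
  pool = (0, 0, 0)
  run W3 (needs (0, 0, 0), free (0, 0, 0)); after release of (0, 1, 3) the pool is (0, 1, 3)
  run W1 (needs (0, 1, 1), free (0, 1, 3)); after release of (0, 2, 2) the pool is (0, 3, 5)
  run W8 (needs (0, 2, 4), free (0, 3, 5)); after release of (1, 2, 1) the pool is (1, 5, 6)
  run W2 (needs (1, 1, 3), free (1, 5, 6)); after release of (0, 2, 1) the pool is (1, 7, 7)
  run W7 (needs (0, 6, 4), free (1, 7, 7)); after release of (1, 0, 1) the pool is (2, 7, 8)
  run W5 (needs (0, 2, 2), free (2, 7, 8)); after release of (0, 1, 0) the pool is (2, 8, 8)
(3) The exact count: 6 of the possible complete orderings are safe sequences.


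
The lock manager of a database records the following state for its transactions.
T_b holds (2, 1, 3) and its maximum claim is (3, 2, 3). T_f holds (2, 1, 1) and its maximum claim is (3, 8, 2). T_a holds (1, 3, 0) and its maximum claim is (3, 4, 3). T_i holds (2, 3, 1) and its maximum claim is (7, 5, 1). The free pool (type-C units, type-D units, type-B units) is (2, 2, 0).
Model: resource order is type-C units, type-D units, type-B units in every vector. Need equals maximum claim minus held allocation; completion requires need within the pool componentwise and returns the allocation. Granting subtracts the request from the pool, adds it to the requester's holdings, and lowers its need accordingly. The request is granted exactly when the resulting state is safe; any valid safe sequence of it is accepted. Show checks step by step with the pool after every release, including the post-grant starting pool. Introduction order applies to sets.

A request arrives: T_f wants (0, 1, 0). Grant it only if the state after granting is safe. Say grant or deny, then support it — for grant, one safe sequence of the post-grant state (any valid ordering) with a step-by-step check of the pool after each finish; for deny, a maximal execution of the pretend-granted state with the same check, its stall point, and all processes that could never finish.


GRANT. The post-grant state is safe; one safe sequence: T_b, T_a, T_i, T_f.
Key observation: with (2, 1, 0) left after the transfer, T_b can run at once — the state stays safe.
Check on the post-grant state, step by step:
  pool = (2, 1, 0)
  run T_b (needs (1, 1, 0), free (2, 1, 0)); after release of (2, 1, 3) the pool is (4, 2, 3)
  run T_a (needs (2, 1, 3), free (4, 2, 3)); after release of (1, 3, 0) the pool is (5, 5, 3)
  run T_i (needs (5, 2, 0), free (5, 5, 3)); after release of (2, 3, 1) the pool is (7, 8, 4)
  run T_f (needs (1, 6, 1), free (7, 8, 4)); after release of (2, 2, 1) the pool is (9, 10, 5)


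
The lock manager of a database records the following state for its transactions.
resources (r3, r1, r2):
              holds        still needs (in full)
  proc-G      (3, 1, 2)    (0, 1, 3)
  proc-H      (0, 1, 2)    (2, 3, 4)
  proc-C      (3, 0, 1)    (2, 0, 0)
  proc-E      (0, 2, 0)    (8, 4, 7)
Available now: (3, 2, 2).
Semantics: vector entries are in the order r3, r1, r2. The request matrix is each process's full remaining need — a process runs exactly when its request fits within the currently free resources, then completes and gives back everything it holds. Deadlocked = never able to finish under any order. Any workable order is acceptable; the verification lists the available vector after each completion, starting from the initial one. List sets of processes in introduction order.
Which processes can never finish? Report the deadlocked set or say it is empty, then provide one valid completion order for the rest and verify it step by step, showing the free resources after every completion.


The deadlocked set is empty.
Key observation: the pool covers proc-C at once, and every later process fits after earlier releases.
One completion order for the rest: proc-C, proc-G, proc-H, proc-E. Verifying each step:
  pool = (3, 2, 2)
  proc-C needs (2, 0, 0) <= (3, 2, 2) -> finishes; pool += (3, 0, 1) = (6, 2, 3)
  proc-G needs (0, 1, 3) <= (6, 2, 3) -> finishes; pool += (3, 1, 2) = (9, 3, 5)
  proc-H needs (2, 3, 4) <= (9, 3, 5) -> finishes; pool += (0, 1, 2) = (9, 4, 7)
  proc-E needs (8, 4, 7) <= (9, 4, 7) -> finishes; pool += (0, 2, 0) = (9, 6, 7)


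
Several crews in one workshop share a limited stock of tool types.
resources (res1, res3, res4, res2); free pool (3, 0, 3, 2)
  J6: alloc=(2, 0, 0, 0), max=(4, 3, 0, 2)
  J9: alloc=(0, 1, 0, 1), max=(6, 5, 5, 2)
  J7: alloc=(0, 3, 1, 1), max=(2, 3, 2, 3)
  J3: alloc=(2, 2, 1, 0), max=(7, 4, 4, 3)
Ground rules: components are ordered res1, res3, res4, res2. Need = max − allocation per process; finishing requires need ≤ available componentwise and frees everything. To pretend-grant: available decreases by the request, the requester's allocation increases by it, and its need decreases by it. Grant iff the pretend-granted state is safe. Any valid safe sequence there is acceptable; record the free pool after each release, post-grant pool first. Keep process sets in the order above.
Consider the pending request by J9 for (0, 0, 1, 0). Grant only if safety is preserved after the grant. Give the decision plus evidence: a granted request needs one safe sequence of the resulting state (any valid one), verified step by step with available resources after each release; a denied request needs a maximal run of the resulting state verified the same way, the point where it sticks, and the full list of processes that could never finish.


GRANT — the state after the grant stays safe, e.g. via J7, J6, J3, J9.
Key observation: granting shrinks the pool to (3, 0, 2, 2), yet J7 still fits and the chain goes through.
Check on the post-grant state, step by step:
  pool = (3, 0, 2, 2)
  run J7 (needs (2, 0, 1, 2), free (3, 0, 2, 2)); after release of (0, 3, 1, 1) the pool is (3, 3, 3, 3)
  run J6 (needs (2, 3, 0, 2), free (3, 3, 3, 3)); after release of (2, 0, 0, 0) the pool is (5, 3, 3, 3)
  run J3 (needs (5, 2, 3, 3), free (5, 3, 3, 3)); after release of (2, 2, 1, 0) the pool is (7, 5, 4, 3)
  run J9 (needs (6, 4, 4, 1), free (7, 5, 4, 3)); after release of (0, 1, 1, 1) the pool is (7, 6, 5, 4)


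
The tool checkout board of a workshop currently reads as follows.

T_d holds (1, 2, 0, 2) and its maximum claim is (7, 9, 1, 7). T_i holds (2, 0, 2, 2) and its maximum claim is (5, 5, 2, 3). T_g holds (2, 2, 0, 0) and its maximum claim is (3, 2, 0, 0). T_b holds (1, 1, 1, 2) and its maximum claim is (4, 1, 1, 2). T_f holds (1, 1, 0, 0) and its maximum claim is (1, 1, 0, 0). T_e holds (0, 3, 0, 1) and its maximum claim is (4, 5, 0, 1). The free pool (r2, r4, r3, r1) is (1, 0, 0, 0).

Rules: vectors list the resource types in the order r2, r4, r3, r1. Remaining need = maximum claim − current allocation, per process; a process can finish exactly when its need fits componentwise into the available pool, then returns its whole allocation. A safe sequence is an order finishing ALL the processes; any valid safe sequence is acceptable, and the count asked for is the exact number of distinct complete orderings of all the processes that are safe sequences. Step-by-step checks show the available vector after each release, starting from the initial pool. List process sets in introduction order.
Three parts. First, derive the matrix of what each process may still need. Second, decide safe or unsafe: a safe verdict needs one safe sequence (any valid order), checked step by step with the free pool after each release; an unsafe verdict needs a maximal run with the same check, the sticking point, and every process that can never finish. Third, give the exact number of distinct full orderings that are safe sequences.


(1) Remaining need (order r2, r4, r3, r1):
  T_d: (6, 7, 1, 5)
  T_i: (3, 5, 0, 1)
  T_g: (1, 0, 0, 0)
  T_b: (3, 0, 0, 0)
  T_f: (0, 0, 0, 0)
  T_e: (4, 2, 0, 0)
(2) SAFE, for example via the order T_g, T_f, T_e, T_i, T_b, T_d.
Key observation: the order's first zero-slack moment is T_g ((1, 0, 0, 0) needed, (1, 0, 0, 0) free — a requested resource with nothing to spare).
Check, step by step:
  pool = (1, 0, 0, 0)
  run T_g (needs (1, 0, 0, 0), free (1, 0, 0, 0)); after release of (2, 2, 0, 0) the pool is (3, 2, 0, 0)
  run T_f (needs (0, 0, 0, 0), free (3, 2, 0, 0)); after release of (1, 1, 0, 0) the pool is (4, 3, 0, 0)
  run T_e (needs (4, 2, 0, 0), free (4, 3, 0, 0)); after release of (0, 3, 0, 1) the pool is (4, 6, 0, 1)
  run T_i (needs (3, 5, 0, 1), free (4, 6, 0, 1)); after release of (2, 0, 2, 2) the pool is (6, 6, 2, 3)
  run T_b (needs (3, 0, 0, 0), free (6, 6, 2, 3)); after release of (1, 1, 1, 2) the pool is (7, 7, 3, 5)
  run T_d (needs (6, 7, 1, 5), free (7, 7, 3, 5)); after release of (1, 2, 0, 2) the pool is (8, 9, 3, 7)
(3) The exact count: 9 of the possible complete orderings are safe sequences.


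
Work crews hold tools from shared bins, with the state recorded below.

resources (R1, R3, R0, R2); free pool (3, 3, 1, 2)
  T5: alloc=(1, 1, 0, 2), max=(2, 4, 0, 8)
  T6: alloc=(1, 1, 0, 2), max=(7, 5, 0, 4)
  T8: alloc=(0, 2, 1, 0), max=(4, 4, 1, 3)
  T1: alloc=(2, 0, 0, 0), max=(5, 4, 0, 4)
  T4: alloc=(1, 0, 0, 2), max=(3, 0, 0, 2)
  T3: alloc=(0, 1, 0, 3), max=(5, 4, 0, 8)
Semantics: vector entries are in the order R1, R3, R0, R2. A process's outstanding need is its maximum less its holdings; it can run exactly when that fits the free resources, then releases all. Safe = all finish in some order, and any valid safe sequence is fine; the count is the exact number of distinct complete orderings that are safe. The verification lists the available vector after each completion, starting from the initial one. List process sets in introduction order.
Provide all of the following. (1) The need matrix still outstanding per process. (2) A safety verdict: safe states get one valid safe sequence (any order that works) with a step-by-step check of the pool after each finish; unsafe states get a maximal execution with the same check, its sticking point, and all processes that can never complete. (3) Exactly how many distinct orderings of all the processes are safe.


(1) Remaining need (order R1, R3, R0, R2):
  T5: (1, 3, 0, 6)
  T6: (6, 4, 0, 2)
  T8: (4, 2, 0, 3)
  T1: (3, 4, 0, 4)
  T4: (2, 0, 0, 0)
  T3: (5, 3, 0, 5)
(2) SAFE — a valid safe sequence is T4, T8, T1, T6, T5, T3.
Key observation: the first exact fit in this order is T8 — it needs (4, 2, 0, 3) with (4, 3, 1, 4) free, meeting a requested resource to the last unit.
Step-by-step check:
  pool = (3, 3, 1, 2)
  T4: need (2, 0, 0, 0) fits (3, 3, 1, 2); releases (1, 0, 0, 2), pool now (4, 3, 1, 4)
  T8: need (4, 2, 0, 3) fits (4, 3, 1, 4); releases (0, 2, 1, 0), pool now (4, 5, 2, 4)
  T1: need (3, 4, 0, 4) fits (4, 5, 2, 4); releases (2, 0, 0, 0), pool now (6, 5, 2, 4)
  T6: need (6, 4, 0, 2) fits (6, 5, 2, 4); releases (1, 1, 0, 2), pool now (7, 6, 2, 6)
  T5: need (1, 3, 0, 6) fits (7, 6, 2, 6); releases (1, 1, 0, 2), pool now (8, 7, 2, 8)
  T3: need (5, 3, 0, 5) fits (8, 7, 2, 8); releases (0, 1, 0, 3), pool now (8, 8, 2, 11)
(3) The exact count: 2 of the possible complete orderings are safe sequences.
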